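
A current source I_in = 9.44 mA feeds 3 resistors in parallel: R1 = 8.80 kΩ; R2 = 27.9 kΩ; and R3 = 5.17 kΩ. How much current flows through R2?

Conductances: ΣG = 1/8.80 + 1/27.9 + 1/5.17 = 0.3429 (1/kΩ).
By the current-divider rule, I = I_in · G_k/ΣG = 9.44 × 0.1045 = 0.9867 mA.

I ≈ 0.987 mA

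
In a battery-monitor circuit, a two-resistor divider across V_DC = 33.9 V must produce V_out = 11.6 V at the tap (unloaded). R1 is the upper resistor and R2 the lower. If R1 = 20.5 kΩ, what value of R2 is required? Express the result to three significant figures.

V_out/V_DC = R2/(R1+R2) = 0.3422.
Rearranging, R2 = R1·k/(1−k) = 20.5 × 0.5202 = 10.66 kΩ.

R2 ≈ 10.7 kΩ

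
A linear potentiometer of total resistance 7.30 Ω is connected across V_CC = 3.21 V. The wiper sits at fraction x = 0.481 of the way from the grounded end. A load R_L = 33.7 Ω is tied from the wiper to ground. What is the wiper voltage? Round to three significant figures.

Lower segment x·R_p = 3.511 Ω; upper segment (1−x)·R_p = 3.789 Ω.
(x·R_p) ‖ R_L = 3.180 Ω.
Then V_out = V_CC · 3.180/(3.789 + 3.180) = 1.465 V.
(Unloaded: V_out = x·V_CC = 1.54 V.)

V_out ≈ 1.46 V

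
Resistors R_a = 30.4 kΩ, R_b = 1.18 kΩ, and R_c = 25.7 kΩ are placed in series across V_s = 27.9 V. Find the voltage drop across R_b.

Series total: ΣR = 30.4 + 1.18 + 25.7 = 57.28 kΩ.
By the voltage-divider rule, V = 27.9 × 1.180/57.28 = 0.5748 V.

V ≈ 0.575 V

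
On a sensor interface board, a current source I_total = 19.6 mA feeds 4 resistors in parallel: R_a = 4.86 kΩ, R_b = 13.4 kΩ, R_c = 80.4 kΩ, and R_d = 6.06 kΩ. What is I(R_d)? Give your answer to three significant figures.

Conductances: ΣG = 1/4.86 + 1/13.4 + 1/80.4 + 1/6.06 = 0.4578 (1/kΩ).
By the current-divider rule, I = I_total · G_k/ΣG = 19.6 × 0.3604 = 7.064 mA.

I ≈ 7.06 mA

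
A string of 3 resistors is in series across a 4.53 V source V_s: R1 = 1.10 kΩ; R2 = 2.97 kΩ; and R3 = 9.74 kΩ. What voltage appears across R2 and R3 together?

V ≈ 4.17 V

ΣR = 1.10 + 2.97 + 9.74 = 13.81 kΩ.
R_{R2..R3} = 2.97 + 9.74 = 12.71 kΩ.
Voltage divider: V = V_s · (12.71 / 13.81) = 4.53 × 0.9203 = 4.169 V.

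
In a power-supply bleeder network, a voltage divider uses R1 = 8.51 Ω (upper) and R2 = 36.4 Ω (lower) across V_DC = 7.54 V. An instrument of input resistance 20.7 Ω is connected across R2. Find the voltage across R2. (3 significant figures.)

R2 ‖ R_L = (36.4 × 20.7)/(36.4 + 20.7) = 13.20 Ω.
Now apply the divider: V_out = 7.54 × 0.6079 = 4.584 V.

V_out ≈ 4.58 V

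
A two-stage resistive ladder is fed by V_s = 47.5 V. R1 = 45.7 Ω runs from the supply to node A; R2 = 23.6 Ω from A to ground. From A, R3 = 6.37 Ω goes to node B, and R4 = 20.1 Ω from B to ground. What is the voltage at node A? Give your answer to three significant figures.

The second stage (R3 + R4 = 26.47 Ω) loads node A in parallel with R2.
Effective lower resistance at A: R2 ‖ 26.47 = 12.48 Ω.
First divider: V_A = V_s · 12.48/(45.7 + 12.48) = 10.19 V.

V_A ≈ 10.2 V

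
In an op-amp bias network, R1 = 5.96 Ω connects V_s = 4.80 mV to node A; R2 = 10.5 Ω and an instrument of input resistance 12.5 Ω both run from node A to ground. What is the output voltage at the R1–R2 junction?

V_out ≈ 2.35 mV

The load sits in parallel with R2, giving an effective lower resistance R2' = R2·R_L/(R2+R_L) = 5.707 Ω.
Then V_out = V_s · R2'/(R1 + R2') = 4.80 × 5.707/11.67 = 2.348 mV.
(Unloaded it would be 3.06 mV; the load pulls it down.)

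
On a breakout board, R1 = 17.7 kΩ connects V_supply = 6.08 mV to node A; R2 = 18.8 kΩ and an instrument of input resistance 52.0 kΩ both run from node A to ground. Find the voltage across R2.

V_out ≈ 2.66 mV

First combine the lower leg with the load: R2 ‖ R_L = 13.81 kΩ.
Now apply the divider: V_out = 6.08 × 0.4382 = 2.664 mV.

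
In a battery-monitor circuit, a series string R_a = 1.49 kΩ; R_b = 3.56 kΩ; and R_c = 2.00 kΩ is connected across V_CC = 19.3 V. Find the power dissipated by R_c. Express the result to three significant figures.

P ≈ 15.0 mW

The common current is I = 19.3/7.050 = 2.738 mA.
V(R_c) = I·R = 5.475 V; P = V·I = 5.475 × 2.738 = 14.99 mW.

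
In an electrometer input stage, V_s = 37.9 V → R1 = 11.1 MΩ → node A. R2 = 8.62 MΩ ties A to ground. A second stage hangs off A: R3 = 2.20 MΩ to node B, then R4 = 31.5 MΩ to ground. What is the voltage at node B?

Looking into the second stage from A: R3 + R4 = 33.70 MΩ appears in parallel with R2.
R2 ‖ (R3+R4) = 6.864 MΩ.
First divider: V_A = V_s · 6.864/(11.1 + 6.864) = 14.48 V.
Then the unloaded second divider: V_B = V_A × R4/(R3+R4) = 14.48 × 0.9347 = 13.54 V.

V_B ≈ 13.5 V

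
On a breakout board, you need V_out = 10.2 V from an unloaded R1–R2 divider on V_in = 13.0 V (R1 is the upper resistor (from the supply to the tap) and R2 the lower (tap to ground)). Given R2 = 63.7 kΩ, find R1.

R1 ≈ 17.5 kΩ

Required fraction k = V_out/V_in = 0.7846.
So R1 = R2 · (V_in/V_out − 1) = 63.7 × (13.0/10.2 − 1) = 63.7 × 0.2745 = 17.49 kΩ.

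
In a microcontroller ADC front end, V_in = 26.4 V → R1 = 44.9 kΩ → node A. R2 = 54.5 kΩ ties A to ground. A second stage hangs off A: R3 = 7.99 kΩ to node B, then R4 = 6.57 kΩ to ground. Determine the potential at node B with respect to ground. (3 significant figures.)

Node A sees R2 in parallel with the series input of stage 2, R3 + R4 = 14.56 kΩ.
R2 ‖ (R3+R4) = 11.49 kΩ.
First divider: V_A = V_in · 11.49/(44.9 + 11.49) = 5.379 V.
Then the unloaded second divider: V_B = V_A × R4/(R3+R4) = 5.379 × 0.4512 = 2.427 V.

V_B ≈ 2.43 V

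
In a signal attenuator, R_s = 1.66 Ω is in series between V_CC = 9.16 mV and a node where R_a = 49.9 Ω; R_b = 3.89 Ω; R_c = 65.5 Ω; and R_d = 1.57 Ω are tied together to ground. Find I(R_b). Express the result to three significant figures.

I ≈ 0.926 mA

Equivalent of the parallel group: R_p = 1.076 Ω.
Node voltage V_A = V_CC · R_p/(R_s + R_p) = 9.16 × 0.3933 = 3.603 mV.
Branch current I = V_A/R_b = 3.603/3.89 = 0.9261 mA.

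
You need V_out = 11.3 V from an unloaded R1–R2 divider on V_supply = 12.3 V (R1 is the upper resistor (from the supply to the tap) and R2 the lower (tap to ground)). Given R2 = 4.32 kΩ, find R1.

Required fraction k = V_out/V_supply = 0.9187.
R1 = R2·(1/k − 1) = 4.32 × 0.08850 = 0.3823 kΩ.

R1 ≈ 0.382 kΩ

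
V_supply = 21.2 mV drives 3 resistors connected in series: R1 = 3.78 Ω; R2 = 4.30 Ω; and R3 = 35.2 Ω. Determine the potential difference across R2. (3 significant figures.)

ΣR = 3.78 + 4.30 + 35.2 = 43.28 Ω.
V = V_supply · R/ΣR = 21.2 × 0.09935 = 2.106 mV.

V ≈ 2.11 mV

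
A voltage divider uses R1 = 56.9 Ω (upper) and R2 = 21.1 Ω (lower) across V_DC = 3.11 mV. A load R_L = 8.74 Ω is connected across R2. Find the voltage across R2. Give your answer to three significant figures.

R2 ‖ R_L = (21.1 × 8.74)/(21.1 + 8.74) = 6.180 Ω.
Now apply the divider: V_out = 3.11 × 0.09797 = 0.3047 mV.

V_out ≈ 0.305 mV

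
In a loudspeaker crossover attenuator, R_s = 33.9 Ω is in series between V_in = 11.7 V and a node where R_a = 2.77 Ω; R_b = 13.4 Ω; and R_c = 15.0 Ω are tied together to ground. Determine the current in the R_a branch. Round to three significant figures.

Equivalent of the parallel group: R_p = 1.991 Ω.
V_A = 11.7 × 1.991/35.89 = 0.6490 V.
I(R_a) = V_A / R_a = 0.6490/2.77 = 0.2343 A.
(Equivalently: I_total = 0.3260 A, then current-divider fraction G_k/ΣG = 0.7187.)

I ≈ 0.234 A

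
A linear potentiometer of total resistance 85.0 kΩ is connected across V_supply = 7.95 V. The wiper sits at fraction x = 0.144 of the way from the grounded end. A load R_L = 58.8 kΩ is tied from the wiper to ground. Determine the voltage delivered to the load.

V_out ≈ 0.972 V

The pot divides into 72.76 kΩ above the wiper and 12.24 kΩ below.
Lower segment in parallel with the load: 12.24 ‖ 58.8 = 10.13 kΩ.
V_out = 7.95 × 10.13/(72.76 + 10.13) = 0.9717 V.
(Unloaded: V_out = x·V_supply = 1.14 V.)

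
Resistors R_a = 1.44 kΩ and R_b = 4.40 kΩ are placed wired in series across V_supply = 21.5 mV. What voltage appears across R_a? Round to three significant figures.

Series total: ΣR = 1.44 + 4.40 = 5.840 kΩ.
Voltage divider: V = V_supply · (1.440 / 5.840) = 21.5 × 0.2466 = 5.301 mV.

V ≈ 5.30 mV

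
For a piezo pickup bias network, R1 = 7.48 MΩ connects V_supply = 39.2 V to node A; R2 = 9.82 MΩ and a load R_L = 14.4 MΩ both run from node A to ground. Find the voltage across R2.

The load sits in parallel with R2, giving an effective lower resistance R2' = R2·R_L/(R2+R_L) = 5.838 MΩ.
Then V_out = V_supply · R2'/(R1 + R2') = 39.2 × 5.838/13.32 = 17.18 V.
(Unloaded it would be 22.3 V; the load pulls it down.)

V_out ≈ 17.2 V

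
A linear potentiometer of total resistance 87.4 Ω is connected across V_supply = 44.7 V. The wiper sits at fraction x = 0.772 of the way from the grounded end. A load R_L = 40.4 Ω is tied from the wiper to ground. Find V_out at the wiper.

V_out ≈ 25.0 V

Lower segment x·R_p = 67.47 Ω; upper segment (1−x)·R_p = 19.93 Ω.
Lower segment in parallel with the load: 67.47 ‖ 40.4 = 25.27 Ω.
V_out = 44.7 × 25.27/(19.93 + 25.27) = 24.99 V.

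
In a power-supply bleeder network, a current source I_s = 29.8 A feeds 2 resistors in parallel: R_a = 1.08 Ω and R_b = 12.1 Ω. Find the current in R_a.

I ≈ 27.4 A

For two parallel branches, I_k = I_s · (other R)/(sum of R).
So I = 29.8 × 12.1/13.18 = 27.36 A.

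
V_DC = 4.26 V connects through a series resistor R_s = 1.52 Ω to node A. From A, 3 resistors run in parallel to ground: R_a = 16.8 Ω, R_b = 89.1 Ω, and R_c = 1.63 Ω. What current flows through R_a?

Equivalent of the parallel group: R_p = 1.461 Ω.
V_A = 4.26 × 1.461/2.981 = 2.088 V.
Branch current I = V_A/R_a = 2.088/16.8 = 0.1243 A.

I ≈ 0.124 A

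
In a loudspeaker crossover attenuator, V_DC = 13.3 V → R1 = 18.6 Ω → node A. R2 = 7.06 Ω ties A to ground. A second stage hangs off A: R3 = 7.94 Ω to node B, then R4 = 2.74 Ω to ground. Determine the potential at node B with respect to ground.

The second stage (R3 + R4 = 10.68 Ω) loads node A in parallel with R2.
Effective lower resistance at A: R2 ‖ 10.68 = 4.250 Ω.
So V_A = 13.3 × 0.1860 = 2.474 V.
V_B = V_A × 0.2566 = 0.6347 V.

V_B ≈ 0.635 V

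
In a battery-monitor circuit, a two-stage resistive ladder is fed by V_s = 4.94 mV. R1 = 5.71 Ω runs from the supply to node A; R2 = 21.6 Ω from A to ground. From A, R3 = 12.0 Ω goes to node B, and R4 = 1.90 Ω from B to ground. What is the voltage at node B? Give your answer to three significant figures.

V_B ≈ 0.403 mV

The second stage (R3 + R4 = 13.90 Ω) loads node A in parallel with R2.
R2 ‖ (R3+R4) = 8.457 Ω.
V_A = 4.94 × 8.457/(5.71 + 8.457) = 2.949 mV.
Then the unloaded second divider: V_B = V_A × R4/(R3+R4) = 2.949 × 0.1367 = 0.4031 mV.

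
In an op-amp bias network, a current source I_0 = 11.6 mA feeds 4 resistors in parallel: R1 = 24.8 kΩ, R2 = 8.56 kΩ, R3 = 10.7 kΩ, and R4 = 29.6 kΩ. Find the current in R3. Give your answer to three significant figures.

Total conductance ΣG = 1/24.8 + 1/8.56 + 1/10.7 + 1/29.6 = 0.2844 (units of 1/kΩ).
R3 takes the fraction G_k/ΣG = 0.09346/0.2844 = 0.3286, so I = 11.6 × 0.3286 = 3.812 mA.

I ≈ 3.81 mA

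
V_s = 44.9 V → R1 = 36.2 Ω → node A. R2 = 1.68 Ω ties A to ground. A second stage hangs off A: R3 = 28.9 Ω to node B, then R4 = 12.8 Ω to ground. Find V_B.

The second stage (R3 + R4 = 41.70 Ω) loads node A in parallel with R2.
Effective lower resistance at A: R2 ‖ 41.70 = 1.615 Ω.
V_A = 44.9 × 1.615/(36.2 + 1.615) = 1.918 V.
Stage 2 is unloaded, so V_B = V_A · R4/(R3+R4) = 1.918 × 12.8/41.70 = 0.5886 V.

V_B ≈ 0.589 V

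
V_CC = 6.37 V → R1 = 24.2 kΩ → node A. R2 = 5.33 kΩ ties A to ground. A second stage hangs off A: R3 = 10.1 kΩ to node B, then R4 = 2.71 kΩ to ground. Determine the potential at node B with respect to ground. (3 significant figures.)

Looking into the second stage from A: R3 + R4 = 12.81 kΩ appears in parallel with R2.
R2 ‖ (R3+R4) = 3.764 kΩ.
First divider: V_A = V_CC · 3.764/(24.2 + 3.764) = 0.8574 V.
V_B = V_A × 0.2116 = 0.1814 V.

V_B ≈ 0.181 V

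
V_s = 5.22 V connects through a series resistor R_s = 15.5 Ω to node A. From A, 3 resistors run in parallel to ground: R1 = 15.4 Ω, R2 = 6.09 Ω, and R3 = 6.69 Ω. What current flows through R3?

Combine the parallel branches: R_p = (1/15.4 + 1/6.09 + 1/6.69)⁻¹ = 2.641 Ω.
V_A = 5.22 × 2.641/18.14 = 0.7600 V.
Branch current I = V_A/R3 = 0.7600/6.69 = 0.1136 A.
(Equivalently: I_total = 0.2877 A, then current-divider fraction G_k/ΣG = 0.3948.)

I ≈ 0.114 A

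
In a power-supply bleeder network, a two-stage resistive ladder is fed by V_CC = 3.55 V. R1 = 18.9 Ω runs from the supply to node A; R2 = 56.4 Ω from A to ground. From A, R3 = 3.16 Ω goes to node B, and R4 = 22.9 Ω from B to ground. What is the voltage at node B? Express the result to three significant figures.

Looking into the second stage from A: R3 + R4 = 26.06 Ω appears in parallel with R2.
Effective lower resistance at A: R2 ‖ 26.06 = 17.82 Ω.
V_A = 3.55 × 17.82/(18.9 + 17.82) = 1.723 V.
Stage 2 is unloaded, so V_B = V_A · R4/(R3+R4) = 1.723 × 22.9/26.06 = 1.514 V.

V_B ≈ 1.51 V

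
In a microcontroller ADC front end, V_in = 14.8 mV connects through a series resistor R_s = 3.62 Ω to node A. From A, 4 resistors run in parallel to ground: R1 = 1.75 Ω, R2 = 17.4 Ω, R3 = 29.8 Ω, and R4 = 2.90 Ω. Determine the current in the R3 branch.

I ≈ 0.107 mA

Parallel bank: R_p = 1/(1/1.75 + 1/17.4 + 1/29.8 + 1/2.90) = 0.9928 Ω.
V_A = 14.8 × 0.9928/4.613 = 3.185 mV.
I(R3) = V_A / R3 = 3.185/29.8 = 0.1069 mA.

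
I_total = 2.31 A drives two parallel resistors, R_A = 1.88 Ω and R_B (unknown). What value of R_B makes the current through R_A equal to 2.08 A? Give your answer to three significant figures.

Two-branch current divider: I_A = I_total · R_B/(R_A + R_B).
2.08/2.31 = R_B/(R_A + R_B) → R_B = R_A · (0.9004)/(1 − 0.9004) = 1.88 × 9.043 = 17.00 Ω.

R_B ≈ 17.0 Ω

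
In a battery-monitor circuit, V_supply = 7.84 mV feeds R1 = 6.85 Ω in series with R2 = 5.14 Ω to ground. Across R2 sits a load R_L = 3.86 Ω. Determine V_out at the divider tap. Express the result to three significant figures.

First combine the lower leg with the load: R2 ‖ R_L = 2.204 Ω.
Voltage divider with the loaded lower leg: V_out = 7.84 × 2.204/(6.85 + 2.204) = 7.84 × 0.2435 = 1.909 mV.
(Unloaded it would be 3.36 mV; the load pulls it down.)

V_out ≈ 1.91 mV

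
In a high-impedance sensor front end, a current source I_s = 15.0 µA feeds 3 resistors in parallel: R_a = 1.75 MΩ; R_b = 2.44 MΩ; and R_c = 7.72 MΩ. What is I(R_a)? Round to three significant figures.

Total conductance ΣG = 1/1.75 + 1/2.44 + 1/7.72 = 1.111 (units of 1/MΩ).
By the current-divider rule, I = I_s · G_k/ΣG = 15.0 × 0.5144 = 7.716 µA.

I ≈ 7.72 µA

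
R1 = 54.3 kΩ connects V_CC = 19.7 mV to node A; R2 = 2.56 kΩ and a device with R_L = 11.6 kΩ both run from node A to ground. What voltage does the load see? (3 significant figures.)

R2 ‖ R_L = (2.56 × 11.6)/(2.56 + 11.6) = 2.097 kΩ.
Voltage divider with the loaded lower leg: V_out = 19.7 × 2.097/(54.3 + 2.097) = 19.7 × 0.03719 = 0.7326 mV.

V_out ≈ 0.733 mV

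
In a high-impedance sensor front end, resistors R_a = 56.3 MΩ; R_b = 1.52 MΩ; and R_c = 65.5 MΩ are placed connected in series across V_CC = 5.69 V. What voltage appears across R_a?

V ≈ 2.60 V

ΣR = 56.3 + 1.52 + 65.5 = 123.3 MΩ.
By the voltage-divider rule, V = 5.69 × 56.30/123.3 = 2.598 V.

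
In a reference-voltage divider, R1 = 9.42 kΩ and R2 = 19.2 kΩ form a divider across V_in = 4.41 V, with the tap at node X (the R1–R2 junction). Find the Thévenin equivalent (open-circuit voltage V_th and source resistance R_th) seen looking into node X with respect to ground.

With X open, the divider is unloaded: V_th = 4.41 × 19.2/28.62 = 2.958 V.
With V_in suppressed (replaced by a short), R_th = R1 ‖ R2 = (9.420 × 19.2)/(9.420 + 19.2) = 6.319 kΩ.

V_th ≈ 2.96 V, R_th ≈ 6.32 kΩ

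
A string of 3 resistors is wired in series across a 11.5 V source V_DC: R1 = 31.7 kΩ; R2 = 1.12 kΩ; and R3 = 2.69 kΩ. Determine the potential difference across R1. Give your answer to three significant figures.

V ≈ 10.3 V

Series total: ΣR = 31.7 + 1.12 + 2.69 = 35.51 kΩ.
Voltage divider: V = V_DC · (31.70 / 35.51) = 11.5 × 0.8927 = 10.27 V.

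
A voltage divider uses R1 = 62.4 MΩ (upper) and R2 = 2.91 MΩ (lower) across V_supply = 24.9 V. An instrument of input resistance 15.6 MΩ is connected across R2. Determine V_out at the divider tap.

First combine the lower leg with the load: R2 ‖ R_L = 2.453 MΩ.
Voltage divider with the loaded lower leg: V_out = 24.9 × 2.453/(62.4 + 2.453) = 24.9 × 0.03782 = 0.9416 V.
(Unloaded it would be 1.11 V; the load pulls it down.)

V_out ≈ 0.942 V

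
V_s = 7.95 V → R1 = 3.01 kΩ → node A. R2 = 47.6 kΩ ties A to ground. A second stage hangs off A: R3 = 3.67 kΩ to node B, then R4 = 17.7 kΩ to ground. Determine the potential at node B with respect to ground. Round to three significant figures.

V_B ≈ 5.47 V

The second stage (R3 + R4 = 21.37 kΩ) loads node A in parallel with R2.
Effective lower resistance at A: R2 ‖ 21.37 = 14.75 kΩ.
First divider: V_A = V_s · 14.75/(3.01 + 14.75) = 6.603 V.
Stage 2 is unloaded, so V_B = V_A · R4/(R3+R4) = 6.603 × 17.7/21.37 = 5.469 V.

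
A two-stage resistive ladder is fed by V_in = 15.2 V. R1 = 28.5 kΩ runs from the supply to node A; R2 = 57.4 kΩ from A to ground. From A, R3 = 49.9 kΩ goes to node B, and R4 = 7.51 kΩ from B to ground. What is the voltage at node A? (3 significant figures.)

Node A sees R2 in parallel with the series input of stage 2, R3 + R4 = 57.41 kΩ.
R2 ‖ (R3+R4) = 28.70 kΩ.
First divider: V_A = V_in · 28.70/(28.5 + 28.70) = 7.627 V.

V_A ≈ 7.63 V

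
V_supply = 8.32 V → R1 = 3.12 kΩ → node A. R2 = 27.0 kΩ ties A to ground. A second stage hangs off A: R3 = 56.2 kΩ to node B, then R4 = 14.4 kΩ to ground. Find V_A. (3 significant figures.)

Node A sees R2 in parallel with the series input of stage 2, R3 + R4 = 70.60 kΩ.
R2 ‖ (R3+R4) = 19.53 kΩ.
V_A = 8.32 × 19.53/(3.12 + 19.53) = 7.174 V.

V_A ≈ 7.17 V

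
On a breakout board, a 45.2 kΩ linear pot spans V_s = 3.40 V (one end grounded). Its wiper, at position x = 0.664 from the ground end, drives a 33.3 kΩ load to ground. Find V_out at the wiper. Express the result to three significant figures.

V_out ≈ 1.73 V

The pot divides into 15.19 kΩ above the wiper and 30.01 kΩ below.
(x·R_p) ‖ R_L = 15.79 kΩ.
Loaded-divider output: V_out = 3.40 × 0.5097 = 1.733 V.
(Unloaded: V_out = x·V_s = 2.26 V.)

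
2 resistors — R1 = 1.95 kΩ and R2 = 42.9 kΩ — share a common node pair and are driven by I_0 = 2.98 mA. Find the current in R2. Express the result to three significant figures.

I ≈ 0.130 mA

For two parallel branches, I_k = I_0 · (other R)/(sum of R).
So I = 2.98 × 1.95/44.85 = 0.1296 mA.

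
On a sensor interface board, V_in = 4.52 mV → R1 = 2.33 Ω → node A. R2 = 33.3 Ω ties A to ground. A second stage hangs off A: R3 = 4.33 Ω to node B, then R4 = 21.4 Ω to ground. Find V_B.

V_B ≈ 3.24 mV

The second stage (R3 + R4 = 25.73 Ω) loads node A in parallel with R2.
Effective lower resistance at A: R2 ‖ 25.73 = 14.51 Ω.
V_A = 4.52 × 14.51/(2.33 + 14.51) = 3.895 mV.
V_B = V_A × 0.8317 = 3.239 mV.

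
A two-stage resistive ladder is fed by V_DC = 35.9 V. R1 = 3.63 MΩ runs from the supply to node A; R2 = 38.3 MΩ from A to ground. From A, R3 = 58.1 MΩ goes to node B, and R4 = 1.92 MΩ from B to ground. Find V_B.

Node A sees R2 in parallel with the series input of stage 2, R3 + R4 = 60.02 MΩ.
Effective lower resistance at A: R2 ‖ 60.02 = 23.38 MΩ.
V_A = 35.9 × 23.38/(3.63 + 23.38) = 31.08 V.
Stage 2 is unloaded, so V_B = V_A · R4/(R3+R4) = 31.08 × 1.92/60.02 = 0.9941 V.

V_B ≈ 0.994 V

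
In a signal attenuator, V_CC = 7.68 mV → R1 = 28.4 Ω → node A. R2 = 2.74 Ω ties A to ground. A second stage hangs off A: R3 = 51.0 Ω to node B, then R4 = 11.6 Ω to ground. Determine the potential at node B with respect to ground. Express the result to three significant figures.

The second stage (R3 + R4 = 62.60 Ω) loads node A in parallel with R2.
Effective lower resistance at A: R2 ‖ 62.60 = 2.625 Ω.
So V_A = 7.68 × 0.08461 = 0.6498 mV.
V_B = V_A × 0.1853 = 0.1204 mV.

V_B ≈ 0.120 mV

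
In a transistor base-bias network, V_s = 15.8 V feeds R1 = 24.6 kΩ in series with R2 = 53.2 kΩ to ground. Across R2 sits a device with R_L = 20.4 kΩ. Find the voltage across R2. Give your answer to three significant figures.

First combine the lower leg with the load: R2 ‖ R_L = 14.75 kΩ.
Now apply the divider: V_out = 15.8 × 0.3748 = 5.921 V.

V_out ≈ 5.92 V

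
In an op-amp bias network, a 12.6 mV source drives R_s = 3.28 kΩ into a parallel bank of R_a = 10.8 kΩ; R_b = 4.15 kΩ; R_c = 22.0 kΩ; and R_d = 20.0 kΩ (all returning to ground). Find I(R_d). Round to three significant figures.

I ≈ 0.262 µA

Combine the parallel branches: R_p = (1/10.8 + 1/4.15 + 1/22.0 + 1/20.0)⁻¹ = 2.331 kΩ.
V_A = 12.6 × 2.331/5.611 = 5.234 mV.
Branch current I = V_A/R_d = 5.234/20.0 = 0.2617 µA.
(Check via current divider: I_total = 2.246 µA; share G_k/ΣG = 0.1165 → same result.)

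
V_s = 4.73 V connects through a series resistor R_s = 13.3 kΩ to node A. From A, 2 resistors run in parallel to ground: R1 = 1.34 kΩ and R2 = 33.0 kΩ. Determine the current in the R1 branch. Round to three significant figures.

Parallel bank: R_p = 1/(1/1.34 + 1/33.0) = 1.288 kΩ.
V_A = 4.73 × 1.288/14.59 = 0.4175 V.
Branch current I = V_A/R1 = 0.4175/1.34 = 0.3116 mA.

I ≈ 0.312 mA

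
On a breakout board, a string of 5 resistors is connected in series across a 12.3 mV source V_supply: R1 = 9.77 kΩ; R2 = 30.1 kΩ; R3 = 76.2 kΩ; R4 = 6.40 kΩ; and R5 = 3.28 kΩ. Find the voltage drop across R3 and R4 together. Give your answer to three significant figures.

Total series resistance ΣR = 9.77 + 30.1 + 76.2 + 6.40 + 3.28 = 125.8 kΩ.
R_{R3..R4} = 76.2 + 6.40 = 82.60 kΩ.
V = V_supply · R/ΣR = 12.3 × 0.6569 = 8.079 mV.

V ≈ 8.08 mV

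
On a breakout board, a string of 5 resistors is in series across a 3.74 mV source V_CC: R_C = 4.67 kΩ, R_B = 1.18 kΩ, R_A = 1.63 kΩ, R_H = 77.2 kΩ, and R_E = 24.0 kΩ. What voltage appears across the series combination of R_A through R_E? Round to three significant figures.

V ≈ 3.54 mV

Series total: ΣR = 4.67 + 1.18 + 1.63 + 77.2 + 24.0 = 108.7 kΩ.
R_{R_A..R_E} = 1.63 + 77.2 + 24.0 = 102.8 kΩ.
Voltage divider: V = V_CC · (102.8 / 108.7) = 3.74 × 0.9462 = 3.539 mV.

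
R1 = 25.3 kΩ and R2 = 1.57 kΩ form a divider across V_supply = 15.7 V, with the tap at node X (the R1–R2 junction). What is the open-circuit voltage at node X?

Open-circuit (no load on X): V_th = V_supply · R2/(R1 + R2) = 15.7 × 1.57/(25.30 + 1.57) = 0.9173 V.

V_th ≈ 0.917 V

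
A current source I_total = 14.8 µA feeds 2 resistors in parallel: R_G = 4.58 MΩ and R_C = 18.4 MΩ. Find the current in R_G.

With just two branches, the current splits inversely with resistance.
I(R_G) = 14.8 × 18.4/(4.58 + 18.4) = 14.8 × 0.8007 = 11.85 µA.

I ≈ 11.9 µA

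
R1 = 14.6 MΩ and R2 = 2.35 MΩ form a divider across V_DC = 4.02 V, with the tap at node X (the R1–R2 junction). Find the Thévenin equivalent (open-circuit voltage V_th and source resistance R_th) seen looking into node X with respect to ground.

Open-circuit (no load on X): V_th = V_DC · R2/(R1 + R2) = 4.02 × 2.35/(14.60 + 2.35) = 0.5573 V.
Looking into X with the source shorted: R_th = R1·R2/(R1+R2) = 14.60 × 2.35/16.95 = 2.024 MΩ.

V_th ≈ 0.557 V, R_th ≈ 2.02 MΩ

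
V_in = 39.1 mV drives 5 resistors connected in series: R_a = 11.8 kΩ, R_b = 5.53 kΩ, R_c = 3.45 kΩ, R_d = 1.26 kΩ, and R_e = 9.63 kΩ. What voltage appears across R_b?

Total series resistance ΣR = 11.8 + 5.53 + 3.45 + 1.26 + 9.63 = 31.67 kΩ.
By the voltage-divider rule, V = 39.1 × 5.530/31.67 = 6.827 mV.

V ≈ 6.83 mV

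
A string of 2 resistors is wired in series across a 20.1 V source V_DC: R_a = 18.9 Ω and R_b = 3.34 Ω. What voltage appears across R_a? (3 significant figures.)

Series total: ΣR = 18.9 + 3.34 = 22.24 Ω.
By the voltage-divider rule, V = 20.1 × 18.90/22.24 = 17.08 V.

V ≈ 17.1 V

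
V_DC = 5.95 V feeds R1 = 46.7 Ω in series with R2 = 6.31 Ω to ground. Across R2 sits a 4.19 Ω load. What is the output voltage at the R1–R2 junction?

First combine the lower leg with the load: R2 ‖ R_L = 2.518 Ω.
Voltage divider with the loaded lower leg: V_out = 5.95 × 2.518/(46.7 + 2.518) = 5.95 × 0.05116 = 0.3044 V.

V_out ≈ 0.304 V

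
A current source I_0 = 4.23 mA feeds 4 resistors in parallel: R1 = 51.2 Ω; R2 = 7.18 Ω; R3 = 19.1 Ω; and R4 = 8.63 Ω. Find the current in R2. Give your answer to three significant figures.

I ≈ 1.80 mA

ΣG = 1/51.2 + 1/7.18 + 1/19.1 + 1/8.63 = 0.3270.
R2 takes the fraction G_k/ΣG = 0.1393/0.3270 = 0.4259, so I = 4.23 × 0.4259 = 1.801 mA.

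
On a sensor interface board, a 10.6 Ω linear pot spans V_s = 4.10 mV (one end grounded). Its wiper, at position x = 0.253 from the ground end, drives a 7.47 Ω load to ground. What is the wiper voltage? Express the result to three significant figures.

V_out ≈ 0.818 mV

The pot divides into 7.918 Ω above the wiper and 2.682 Ω below.
Lower segment in parallel with the load: 2.682 ‖ 7.47 = 1.973 Ω.
Then V_out = V_s · 1.973/(7.918 + 1.973) = 0.8179 mV.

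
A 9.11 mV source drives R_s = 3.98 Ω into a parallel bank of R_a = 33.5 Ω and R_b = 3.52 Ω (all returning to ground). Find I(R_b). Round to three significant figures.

Parallel bank: R_p = 1/(1/33.5 + 1/3.52) = 3.185 Ω.
Node voltage V_A = V_supply · R_p/(R_s + R_p) = 9.11 × 0.4445 = 4.050 mV.
Branch current I = V_A/R_b = 4.050/3.52 = 1.151 mA.

I ≈ 1.15 mA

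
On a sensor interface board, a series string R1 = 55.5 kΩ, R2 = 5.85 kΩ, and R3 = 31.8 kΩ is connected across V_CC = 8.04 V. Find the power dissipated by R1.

The common current is I = 8.04/93.15 = 0.08631 mA.
V(R1) = I·R = 4.790 V; P = V·I = 4.790 × 0.08631 = 0.4135 mW.

P ≈ 0.413 mW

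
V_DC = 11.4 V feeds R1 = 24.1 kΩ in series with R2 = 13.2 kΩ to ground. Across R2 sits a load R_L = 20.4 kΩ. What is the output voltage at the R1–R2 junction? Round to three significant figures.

First combine the lower leg with the load: R2 ‖ R_L = 8.014 kΩ.
Now apply the divider: V_out = 11.4 × 0.2496 = 2.845 V.

V_out ≈ 2.84 V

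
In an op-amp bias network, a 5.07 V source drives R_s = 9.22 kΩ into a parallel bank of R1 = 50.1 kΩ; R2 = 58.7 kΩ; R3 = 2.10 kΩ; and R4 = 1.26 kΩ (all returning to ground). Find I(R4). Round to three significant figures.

Combine the parallel branches: R_p = (1/50.1 + 1/58.7 + 1/2.10 + 1/1.26)⁻¹ = 0.7652 kΩ.
V_A by voltage divider: V_A = 5.07 × 0.7652/(9.22 + 0.7652) = 0.3885 V.
Branch current I = V_A/R4 = 0.3885/1.26 = 0.3084 mA.
(Equivalently: I_total = 0.5078 mA, then current-divider fraction G_k/ΣG = 0.6073.)

I ≈ 0.308 mA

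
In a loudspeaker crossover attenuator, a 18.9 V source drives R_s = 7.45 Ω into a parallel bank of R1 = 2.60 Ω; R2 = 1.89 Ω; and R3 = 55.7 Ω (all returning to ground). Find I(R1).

I ≈ 0.915 A

Combine the parallel branches: R_p = (1/2.60 + 1/1.89 + 1/55.7)⁻¹ = 1.073 Ω.
V_A = 18.9 × 1.073/8.523 = 2.380 V.
I(R1) = V_A / R1 = 2.380/2.60 = 0.9154 A.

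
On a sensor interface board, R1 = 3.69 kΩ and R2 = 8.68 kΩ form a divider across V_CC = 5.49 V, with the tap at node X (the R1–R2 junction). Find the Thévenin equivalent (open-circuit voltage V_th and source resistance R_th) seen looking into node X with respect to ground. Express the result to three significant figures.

V_th ≈ 3.85 V, R_th ≈ 2.59 kΩ

V_th is the unloaded tap voltage: V_CC · R2/(R1+R2) = 5.49 × 0.7017 = 3.852 V.
With V_CC suppressed (replaced by a short), R_th = R1 ‖ R2 = (3.690 × 8.68)/(3.690 + 8.68) = 2.589 kΩ.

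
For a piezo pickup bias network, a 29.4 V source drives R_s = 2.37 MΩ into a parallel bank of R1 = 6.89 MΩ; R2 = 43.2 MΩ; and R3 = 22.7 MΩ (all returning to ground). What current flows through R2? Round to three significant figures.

I ≈ 0.453 µA

Combine the parallel branches: R_p = (1/6.89 + 1/43.2 + 1/22.7)⁻¹ = 4.709 MΩ.
Node voltage V_A = V_in · R_p/(R_s + R_p) = 29.4 × 0.6652 = 19.56 V.
Branch current I = V_A/R2 = 19.56/43.2 = 0.4527 µA.
(Equivalently: I_total = 4.153 µA, then current-divider fraction G_k/ΣG = 0.1090.)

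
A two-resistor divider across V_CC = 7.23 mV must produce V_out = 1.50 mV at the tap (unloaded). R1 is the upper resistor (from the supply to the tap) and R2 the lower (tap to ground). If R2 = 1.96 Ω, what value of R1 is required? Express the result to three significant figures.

R1 ≈ 7.49 Ω

The divider ratio is R2/(R1+R2) = 1.50/7.23 = 0.2075.
So R1 = R2 · (V_CC/V_out − 1) = 1.96 × (7.23/1.50 − 1) = 1.96 × 3.820 = 7.487 Ω.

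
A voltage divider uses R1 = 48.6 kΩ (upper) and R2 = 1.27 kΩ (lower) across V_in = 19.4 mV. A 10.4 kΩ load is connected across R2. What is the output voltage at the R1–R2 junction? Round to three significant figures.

The load sits in parallel with R2, giving an effective lower resistance R2' = R2·R_L/(R2+R_L) = 1.132 kΩ.
Voltage divider with the loaded lower leg: V_out = 19.4 × 1.132/(48.6 + 1.132) = 19.4 × 0.02276 = 0.4415 mV.

V_out ≈ 0.442 mV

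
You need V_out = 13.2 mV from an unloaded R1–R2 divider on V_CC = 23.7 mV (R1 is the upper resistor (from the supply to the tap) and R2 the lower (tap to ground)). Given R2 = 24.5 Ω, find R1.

R1 ≈ 19.5 Ω

V_out/V_CC = R2/(R1+R2) = 0.5570.
R1 = R2·(1/k − 1) = 24.5 × 0.7955 = 19.49 Ω.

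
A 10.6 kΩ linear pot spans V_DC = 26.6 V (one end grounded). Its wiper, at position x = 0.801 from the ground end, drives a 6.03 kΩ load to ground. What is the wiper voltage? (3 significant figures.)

V_out ≈ 16.6 V

The pot divides into 2.109 kΩ above the wiper and 8.491 kΩ below.
Lower segment in parallel with the load: 8.491 ‖ 6.03 = 3.526 kΩ.
Then V_out = V_DC · 3.526/(2.109 + 3.526) = 16.64 V.
(Unloaded: V_out = x·V_DC = 21.3 V.)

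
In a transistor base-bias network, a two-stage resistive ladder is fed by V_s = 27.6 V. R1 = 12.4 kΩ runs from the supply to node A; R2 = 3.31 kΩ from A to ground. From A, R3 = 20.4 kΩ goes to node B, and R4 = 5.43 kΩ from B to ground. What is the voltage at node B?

V_B ≈ 1.11 V

Node A sees R2 in parallel with the series input of stage 2, R3 + R4 = 25.83 kΩ.
R2 ‖ (R3+R4) = 2.934 kΩ.
V_A = 27.6 × 2.934/(12.4 + 2.934) = 5.281 V.
Stage 2 is unloaded, so V_B = V_A · R4/(R3+R4) = 5.281 × 5.43/25.83 = 1.110 V.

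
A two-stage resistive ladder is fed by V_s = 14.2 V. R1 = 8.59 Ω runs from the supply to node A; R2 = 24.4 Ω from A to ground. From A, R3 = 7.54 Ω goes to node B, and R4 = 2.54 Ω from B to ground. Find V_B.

The second stage (R3 + R4 = 10.08 Ω) loads node A in parallel with R2.
R2 ‖ (R3+R4) = 7.133 Ω.
First divider: V_A = V_s · 7.133/(8.59 + 7.133) = 6.442 V.
V_B = V_A × 0.2520 = 1.623 V.

V_B ≈ 1.62 V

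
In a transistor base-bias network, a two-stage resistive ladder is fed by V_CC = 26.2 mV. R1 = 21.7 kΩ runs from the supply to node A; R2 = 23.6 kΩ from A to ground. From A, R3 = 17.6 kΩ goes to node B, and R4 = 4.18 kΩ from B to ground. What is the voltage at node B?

The second stage (R3 + R4 = 21.78 kΩ) loads node A in parallel with R2.
Effective lower resistance at A: R2 ‖ 21.78 = 11.33 kΩ.
First divider: V_A = V_CC · 11.33/(21.7 + 11.33) = 8.985 mV.
V_B = V_A × 0.1919 = 1.724 mV.

V_B ≈ 1.72 mV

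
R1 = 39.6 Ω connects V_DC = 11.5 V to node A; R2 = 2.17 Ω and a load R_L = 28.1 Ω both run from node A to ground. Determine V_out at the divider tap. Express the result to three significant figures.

V_out ≈ 0.557 V

First combine the lower leg with the load: R2 ‖ R_L = 2.014 Ω.
Voltage divider with the loaded lower leg: V_out = 11.5 × 2.014/(39.6 + 2.014) = 11.5 × 0.04841 = 0.5567 V.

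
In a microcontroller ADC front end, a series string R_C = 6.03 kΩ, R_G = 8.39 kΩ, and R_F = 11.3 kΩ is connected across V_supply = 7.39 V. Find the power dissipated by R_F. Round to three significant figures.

The common current is I = 7.39/25.72 = 0.2873 mA.
P = I²R = 0.08256 × 11.3 = 0.9329 mW.

P ≈ 0.933 mW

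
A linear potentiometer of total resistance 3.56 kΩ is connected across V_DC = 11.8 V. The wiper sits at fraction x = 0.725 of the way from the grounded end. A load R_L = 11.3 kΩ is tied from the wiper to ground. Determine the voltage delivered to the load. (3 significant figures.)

Split the track: R_lower = x·R_p = 2.581 kΩ, R_upper = (1−x)·R_p = 0.9790 kΩ.
(x·R_p) ‖ R_L = 2.101 kΩ.
Loaded-divider output: V_out = 11.8 × 0.6822 = 8.049 V.
(Unloaded: V_out = x·V_DC = 8.55 V.)

V_out ≈ 8.05 V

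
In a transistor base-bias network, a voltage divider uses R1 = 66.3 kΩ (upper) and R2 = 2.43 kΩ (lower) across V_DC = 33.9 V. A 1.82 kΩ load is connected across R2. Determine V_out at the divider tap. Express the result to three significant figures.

First combine the lower leg with the load: R2 ‖ R_L = 1.041 kΩ.
Then V_out = V_DC · R2'/(R1 + R2') = 33.9 × 1.041/67.34 = 0.5239 V.
(Unloaded it would be 1.20 V; the load pulls it down.)

V_out ≈ 0.524 V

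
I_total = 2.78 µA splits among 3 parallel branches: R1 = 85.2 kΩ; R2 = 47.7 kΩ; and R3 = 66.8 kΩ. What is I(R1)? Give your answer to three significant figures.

Total conductance ΣG = 1/85.2 + 1/47.7 + 1/66.8 = 0.04767 (units of 1/kΩ).
R1 takes the fraction G_k/ΣG = 0.01174/0.04767 = 0.2462, so I = 2.78 × 0.2462 = 0.6845 µA.

I ≈ 0.684 µA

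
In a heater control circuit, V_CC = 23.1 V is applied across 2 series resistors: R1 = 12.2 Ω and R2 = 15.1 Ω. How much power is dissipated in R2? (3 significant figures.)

Series current I = V_CC/ΣR = 23.1/27.30 = 0.8462 A.
P(R2) = I²·R2 = (0.8462)² × 15.1 = 10.81 W.

P ≈ 10.8 W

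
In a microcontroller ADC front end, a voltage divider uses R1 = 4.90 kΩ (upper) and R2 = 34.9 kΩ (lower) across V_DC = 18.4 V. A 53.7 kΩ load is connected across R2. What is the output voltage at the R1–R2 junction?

V_out ≈ 14.9 V

The load sits in parallel with R2, giving an effective lower resistance R2' = R2·R_L/(R2+R_L) = 21.15 kΩ.
Now apply the divider: V_out = 18.4 × 0.8119 = 14.94 V.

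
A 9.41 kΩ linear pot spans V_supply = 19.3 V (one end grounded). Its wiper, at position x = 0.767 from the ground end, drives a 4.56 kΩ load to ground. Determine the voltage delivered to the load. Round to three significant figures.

V_out ≈ 10.8 V

Lower segment x·R_p = 7.217 kΩ; upper segment (1−x)·R_p = 2.193 kΩ.
R_L loads the lower segment: effective lower R = 2.794 kΩ.
V_out = 19.3 × 2.794/(2.193 + 2.794) = 10.81 V.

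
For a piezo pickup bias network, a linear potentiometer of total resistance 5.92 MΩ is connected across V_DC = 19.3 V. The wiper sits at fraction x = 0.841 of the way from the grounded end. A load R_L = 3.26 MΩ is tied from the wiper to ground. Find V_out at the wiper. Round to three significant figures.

V_out ≈ 13.1 V

Lower segment x·R_p = 4.979 MΩ; upper segment (1−x)·R_p = 0.9413 MΩ.
Lower segment in parallel with the load: 4.979 ‖ 3.26 = 1.970 MΩ.
V_out = 19.3 × 1.970/(0.9413 + 1.970) = 13.06 V.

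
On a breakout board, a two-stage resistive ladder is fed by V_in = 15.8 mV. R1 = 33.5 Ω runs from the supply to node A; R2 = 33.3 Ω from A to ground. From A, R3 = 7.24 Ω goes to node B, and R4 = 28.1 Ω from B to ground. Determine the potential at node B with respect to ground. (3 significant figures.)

V_B ≈ 4.25 mV

Node A sees R2 in parallel with the series input of stage 2, R3 + R4 = 35.34 Ω.
Effective lower resistance at A: R2 ‖ 35.34 = 17.14 Ω.
First divider: V_A = V_in · 17.14/(33.5 + 17.14) = 5.349 mV.
Stage 2 is unloaded, so V_B = V_A · R4/(R3+R4) = 5.349 × 28.1/35.34 = 4.253 mV.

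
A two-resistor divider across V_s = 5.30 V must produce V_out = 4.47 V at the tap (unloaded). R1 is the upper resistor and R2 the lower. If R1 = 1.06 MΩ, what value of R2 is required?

The divider ratio is R2/(R1+R2) = 4.47/5.30 = 0.8434.
R2 = R1 · 0.8434/(1 − 0.8434) = 5.709 MΩ.

R2 ≈ 5.71 MΩ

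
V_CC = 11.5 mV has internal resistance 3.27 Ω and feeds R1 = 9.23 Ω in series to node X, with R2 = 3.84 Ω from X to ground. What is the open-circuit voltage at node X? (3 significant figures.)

R1' = 3.27 + 9.23 = 12.50 Ω (source resistance + R1).
Open-circuit (no load on X): V_th = V_CC · R2/(R1' + R2) = 11.5 × 3.84/(12.50 + 3.84) = 2.703 mV.

V_th ≈ 2.70 mV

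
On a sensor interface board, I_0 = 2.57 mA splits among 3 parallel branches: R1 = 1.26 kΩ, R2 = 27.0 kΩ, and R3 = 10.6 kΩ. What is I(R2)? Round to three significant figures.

Total conductance ΣG = 1/1.26 + 1/27.0 + 1/10.6 = 0.9250 (units of 1/kΩ).
R2 takes the fraction G_k/ΣG = 0.03704/0.9250 = 0.04004, so I = 2.57 × 0.04004 = 0.1029 mA.

I ≈ 0.103 mA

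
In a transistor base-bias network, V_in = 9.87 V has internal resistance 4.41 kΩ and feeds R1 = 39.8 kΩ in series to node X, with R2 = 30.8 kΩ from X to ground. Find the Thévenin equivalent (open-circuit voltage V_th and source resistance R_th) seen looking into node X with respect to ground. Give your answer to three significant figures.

R1' = 4.41 + 39.8 = 44.21 kΩ (source resistance + R1).
Open-circuit (no load on X): V_th = V_in · R2/(R1' + R2) = 9.87 × 30.8/(44.21 + 30.8) = 4.053 V.
With V_in suppressed (replaced by a short), R_th = R1' ‖ R2 = (44.21 × 30.8)/(44.21 + 30.8) = 18.15 kΩ.

V_th ≈ 4.05 V, R_th ≈ 18.2 kΩ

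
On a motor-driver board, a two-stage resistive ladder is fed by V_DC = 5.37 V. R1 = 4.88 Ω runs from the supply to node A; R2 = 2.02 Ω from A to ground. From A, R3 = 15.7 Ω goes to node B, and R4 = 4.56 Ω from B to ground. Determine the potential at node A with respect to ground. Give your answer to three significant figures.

The second stage (R3 + R4 = 20.26 Ω) loads node A in parallel with R2.
Effective lower resistance at A: R2 ‖ 20.26 = 1.837 Ω.
V_A = 5.37 × 1.837/(4.88 + 1.837) = 1.469 V.

V_A ≈ 1.47 V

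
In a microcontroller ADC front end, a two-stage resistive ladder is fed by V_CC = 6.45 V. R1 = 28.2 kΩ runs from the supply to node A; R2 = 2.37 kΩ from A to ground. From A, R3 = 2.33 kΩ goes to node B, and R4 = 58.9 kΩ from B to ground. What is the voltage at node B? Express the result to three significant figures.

The second stage (R3 + R4 = 61.23 kΩ) loads node A in parallel with R2.
Effective lower resistance at A: R2 ‖ 61.23 = 2.282 kΩ.
So V_A = 6.45 × 0.07485 = 0.4828 V.
Then the unloaded second divider: V_B = V_A × R4/(R3+R4) = 0.4828 × 0.9619 = 0.4644 V.

V_B ≈ 0.464 V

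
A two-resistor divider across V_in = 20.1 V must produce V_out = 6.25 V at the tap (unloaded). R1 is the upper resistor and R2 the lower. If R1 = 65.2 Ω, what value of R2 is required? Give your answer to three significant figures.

The divider ratio is R2/(R1+R2) = 6.25/20.1 = 0.3109.
So R2 = R1 · V_out/(V_in − V_out) = 65.2 × 6.25/(20.1 − 6.25) = 65.2 × 0.4513 = 29.42 Ω.

R2 ≈ 29.4 Ω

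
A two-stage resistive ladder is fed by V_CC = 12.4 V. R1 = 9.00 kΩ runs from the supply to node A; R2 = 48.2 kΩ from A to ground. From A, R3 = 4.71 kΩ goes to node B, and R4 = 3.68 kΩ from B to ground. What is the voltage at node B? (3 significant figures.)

Node A sees R2 in parallel with the series input of stage 2, R3 + R4 = 8.390 kΩ.
Effective lower resistance at A: R2 ‖ 8.390 = 7.146 kΩ.
First divider: V_A = V_CC · 7.146/(9.00 + 7.146) = 5.488 V.
Then the unloaded second divider: V_B = V_A × R4/(R3+R4) = 5.488 × 0.4386 = 2.407 V.

V_B ≈ 2.41 V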